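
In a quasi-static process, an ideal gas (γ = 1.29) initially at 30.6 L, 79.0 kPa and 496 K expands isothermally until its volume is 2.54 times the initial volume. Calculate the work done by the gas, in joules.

2250 J

n = P₁V₁/(RT₁) = 79.0×30.6/(8.314×496) = 0.586 mol.
Isothermal: T stays 496 K; PV = const ⇒ V₂ = 77.7 L, P₂ = 31.1 kPa.
W = nRT ln(V₂/V₁) = 0.586×8.314×496×ln(2.54) = 2250 J.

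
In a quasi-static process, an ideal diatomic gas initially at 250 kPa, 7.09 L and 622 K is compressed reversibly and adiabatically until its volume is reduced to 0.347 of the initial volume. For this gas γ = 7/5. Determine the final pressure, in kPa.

1100 kPa

Adiabatic: TV^(γ−1) = const ⇒ T₂ = 622×(2.88)^0.400 = 950 K; PV^γ = const ⇒ P₂ = 1100 kPa.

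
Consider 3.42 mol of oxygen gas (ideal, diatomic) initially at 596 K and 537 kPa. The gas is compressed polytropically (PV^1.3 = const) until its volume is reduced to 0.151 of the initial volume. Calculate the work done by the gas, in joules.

V₁ = nRT₁/P₁ = 3.42×8.314×596/537 = 31.6 L.
Polytropic n=1.3: T₂ = T₁(V₁/V₂)^(n−1) = 596×(6.62)^0.30 = 1050 K; P₂ = P₁(V₁/V₂)^n = 6270 kPa.
W = (P₁V₁−P₂V₂)/(n−1) = (537×31.6−6270×4.77)/0.30 = -43100 J.

-43100 J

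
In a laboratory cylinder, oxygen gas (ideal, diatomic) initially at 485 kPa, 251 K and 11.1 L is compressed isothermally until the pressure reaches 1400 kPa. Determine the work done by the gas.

-5710 J

n = P₁V₁/(RT₁) = 485×11.1/(8.314×251) = 2.58 mol.
Isothermal: T stays 251 K; PV = const ⇒ V₂ = 3.85 L, P₂ = 1400 kPa.
W = nRT ln(V₂/V₁) = 2.58×8.314×251×ln(0.346) = -5710 J.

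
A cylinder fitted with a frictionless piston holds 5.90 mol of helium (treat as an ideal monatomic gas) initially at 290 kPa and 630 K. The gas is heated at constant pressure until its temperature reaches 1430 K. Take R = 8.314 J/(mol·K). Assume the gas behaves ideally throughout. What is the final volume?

242 L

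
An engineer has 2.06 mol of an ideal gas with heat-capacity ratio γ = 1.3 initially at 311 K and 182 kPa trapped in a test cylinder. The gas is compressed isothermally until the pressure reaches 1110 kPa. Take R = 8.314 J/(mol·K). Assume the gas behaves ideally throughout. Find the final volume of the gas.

4.80 L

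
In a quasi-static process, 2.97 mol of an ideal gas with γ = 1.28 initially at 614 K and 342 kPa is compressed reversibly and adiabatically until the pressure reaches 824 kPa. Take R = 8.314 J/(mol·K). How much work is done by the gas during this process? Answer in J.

-11500 J

V₁ = nRT₁/P₁ = 2.97×8.314×614/342 = 44.3 L.
Adiabatic: T₂/T₁ = (P₂/P₁)^((γ−1)/γ) ⇒ T₂ = 614×(2.41)^0.219 = 744 K; V₂ = 22.3 L.
ΔU = nCvΔT = 2.97×29.7×(744−614) = 11500 J.
Q = 0 for an adiabatic process, so W = −ΔU = -11500 J.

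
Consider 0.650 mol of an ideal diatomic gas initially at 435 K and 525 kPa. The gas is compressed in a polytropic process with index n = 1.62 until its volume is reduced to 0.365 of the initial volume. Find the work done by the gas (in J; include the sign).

-3290 J

V₁ = nRT₁/P₁ = 0.650×8.314×435/525 = 4.48 L.
Polytropic n=1.62: T₂ = T₁(V₁/V₂)^(n−1) = 435×(2.74)^0.62 = 813 K; P₂ = P₁(V₁/V₂)^n = 2690 kPa.
W = (P₁V₁−P₂V₂)/(n−1) = (525×4.48−2690×1.63)/0.62 = -3290 J.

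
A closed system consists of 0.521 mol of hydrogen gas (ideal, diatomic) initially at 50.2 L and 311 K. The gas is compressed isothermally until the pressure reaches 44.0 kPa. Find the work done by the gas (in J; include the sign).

P₁ = nRT₁/V₁ = 0.521×8.314×311/50.2 = 26.8 kPa.
Isothermal: T stays 311 K; PV = const ⇒ V₂ = 30.6 L, P₂ = 44.0 kPa.
W = nRT ln(V₂/V₁) = 0.521×8.314×311×ln(0.610) = -666 J.

-666 J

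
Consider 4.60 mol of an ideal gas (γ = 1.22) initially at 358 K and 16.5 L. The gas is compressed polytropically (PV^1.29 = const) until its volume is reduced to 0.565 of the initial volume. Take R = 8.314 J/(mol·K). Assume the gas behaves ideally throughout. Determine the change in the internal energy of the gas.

11200 J

P₁ = nRT₁/V₁ = 4.60×8.314×358/16.5 = 830 kPa.
Polytropic n=1.29: T₂ = T₁(V₁/V₂)^(n−1) = 358×(1.77)^0.29 = 422 K; P₂ = P₁(V₁/V₂)^n = 1730 kPa.
For an ideal gas ΔU = nCvΔT with Cv = R/(γ−1) = 37.8 J/(mol·K).
ΔU = 4.60×37.8×(422−358) = 11200 J.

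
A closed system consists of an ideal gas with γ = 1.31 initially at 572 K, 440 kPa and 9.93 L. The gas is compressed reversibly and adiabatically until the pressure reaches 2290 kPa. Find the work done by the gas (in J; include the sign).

n = P₁V₁/(RT₁) = 440×9.93/(8.314×572) = 0.919 mol.
Adiabatic: T₂/T₁ = (P₂/P₁)^((γ−1)/γ) ⇒ T₂ = 572×(5.20)^0.237 = 845 K; V₂ = 2.82 L.
ΔU = nCvΔT = 0.919×26.8×(845−572) = 6730 J.
Q = 0 for an adiabatic process, so W = −ΔU = -6730 J.

-6730 J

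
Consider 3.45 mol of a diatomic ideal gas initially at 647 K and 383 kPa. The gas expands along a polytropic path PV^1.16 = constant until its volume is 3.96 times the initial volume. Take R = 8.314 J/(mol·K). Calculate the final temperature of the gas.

519 K

V₁ = nRT₁/P₁ = 3.45×8.314×647/383 = 48.5 L.
Polytropic n=1.16: T₂ = T₁(V₁/V₂)^(n−1) = 647×(0.253)^0.16 = 519 K; P₂ = P₁(V₁/V₂)^n = 77.6 kPa.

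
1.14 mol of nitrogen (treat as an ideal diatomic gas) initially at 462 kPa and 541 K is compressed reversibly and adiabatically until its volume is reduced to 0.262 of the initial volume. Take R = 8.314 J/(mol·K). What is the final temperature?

924 K

V₁ = nRT₁/P₁ = 1.14×8.314×541/462 = 11.1 L.
Adiabatic: TV^(γ−1) = const ⇒ T₂ = 541×(3.82)^0.400 = 924 K; PV^γ = const ⇒ P₂ = 3010 kPa.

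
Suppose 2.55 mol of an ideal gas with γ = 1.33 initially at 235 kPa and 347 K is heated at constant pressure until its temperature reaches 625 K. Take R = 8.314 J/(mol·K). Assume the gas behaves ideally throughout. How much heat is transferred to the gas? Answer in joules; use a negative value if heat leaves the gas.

V₁ = nRT₁/P₁ = 2.55×8.314×347/235 = 31.3 L.
Isobaric: P stays 235 kPa; V/T = const ⇒ T₂ = 625 K, V₂ = 56.4 L.
W = PΔV = 235×(56.4−31.3) kPa·L = 5890 J.
ΔU = nCvΔT = 2.55×25.2×(625−347) = 17900 J.
Q = ΔU + W = nCpΔT = 23800 J.

23800 J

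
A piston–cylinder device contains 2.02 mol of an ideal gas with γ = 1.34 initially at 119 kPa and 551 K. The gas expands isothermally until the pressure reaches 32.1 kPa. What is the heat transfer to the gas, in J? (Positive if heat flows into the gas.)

12100 J

V₁ = nRT₁/P₁ = 2.02×8.314×551/119 = 77.8 L.
Isothermal: T stays 551 K; PV = const ⇒ V₂ = 288 L, P₂ = 32.1 kPa.
ΔU = 0 (ideal gas, T constant).
W = nRT ln(V₂/V₁) = 2.02×8.314×551×ln(3.71) = 12100 J.
Q = ΔU + W = 12100 J.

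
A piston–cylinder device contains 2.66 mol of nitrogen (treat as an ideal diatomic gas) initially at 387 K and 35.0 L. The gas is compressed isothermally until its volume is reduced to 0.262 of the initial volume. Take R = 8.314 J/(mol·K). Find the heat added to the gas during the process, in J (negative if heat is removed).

P₁ = nRT₁/V₁ = 2.66×8.314×387/35.0 = 245 kPa.
Isothermal: T stays 387 K; PV = const ⇒ V₂ = 9.17 L, P₂ = 933 kPa.
ΔU = 0 (ideal gas, T constant).
W = nRT ln(V₂/V₁) = 2.66×8.314×387×ln(0.262) = -11500 J.
Q = ΔU + W = -11500 J.

-11500 J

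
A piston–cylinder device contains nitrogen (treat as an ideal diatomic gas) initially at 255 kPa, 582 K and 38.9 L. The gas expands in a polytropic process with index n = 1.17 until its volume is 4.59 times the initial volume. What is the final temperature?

449 K

Polytropic n=1.17: T₂ = T₁(V₁/V₂)^(n−1) = 582×(0.218)^0.17 = 449 K; P₂ = P₁(V₁/V₂)^n = 42.9 kPa.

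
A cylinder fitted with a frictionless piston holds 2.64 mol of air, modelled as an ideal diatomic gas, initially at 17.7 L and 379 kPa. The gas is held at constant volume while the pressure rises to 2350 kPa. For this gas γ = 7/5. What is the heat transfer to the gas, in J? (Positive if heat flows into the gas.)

87200 J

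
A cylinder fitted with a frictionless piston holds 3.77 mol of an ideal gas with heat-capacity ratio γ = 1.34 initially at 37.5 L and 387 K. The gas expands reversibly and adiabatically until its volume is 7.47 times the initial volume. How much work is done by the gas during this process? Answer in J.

P₁ = nRT₁/V₁ = 3.77×8.314×387/37.5 = 323 kPa.
Adiabatic: TV^(γ−1) = const ⇒ T₂ = 387×(0.134)^0.340 = 195 K; PV^γ = const ⇒ P₂ = 21.9 kPa.
ΔU = nCvΔT = 3.77×24.5×(195−387) = -17700 J.
Q = 0 for an adiabatic process, so W = −ΔU = 17700 J.

17700 J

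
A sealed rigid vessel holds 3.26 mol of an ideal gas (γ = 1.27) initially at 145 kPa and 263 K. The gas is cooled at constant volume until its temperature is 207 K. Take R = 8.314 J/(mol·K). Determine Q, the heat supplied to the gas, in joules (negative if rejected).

-5620 J

V₁ = nRT₁/P₁ = 3.26×8.314×263/145 = 49.2 L.
Isochoric: V stays 49.2 L; P/T = const ⇒ T₂ = 207 K, P₂ = 114 kPa.
W = 0 (no volume change).
ΔU = nCvΔT = 3.26×30.8×(207−263) = -5620 J.
Q = ΔU = -5620 J.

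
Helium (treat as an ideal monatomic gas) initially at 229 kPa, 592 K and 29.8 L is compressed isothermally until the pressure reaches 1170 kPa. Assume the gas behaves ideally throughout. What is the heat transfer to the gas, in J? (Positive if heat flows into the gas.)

n = P₁V₁/(RT₁) = 229×29.8/(8.314×592) = 1.39 mol.
Isothermal: T stays 592 K; PV = const ⇒ V₂ = 5.83 L, P₂ = 1170 kPa.
ΔU = 0 (ideal gas, T constant).
W = nRT ln(V₂/V₁) = 1.39×8.314×592×ln(0.196) = -11100 J.
Q = ΔU + W = -11100 J.

-11100 J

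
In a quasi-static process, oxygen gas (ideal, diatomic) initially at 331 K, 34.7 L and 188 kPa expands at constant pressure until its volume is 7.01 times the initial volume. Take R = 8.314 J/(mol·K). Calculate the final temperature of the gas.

2320 K

Isobaric: P stays 188 kPa; V/T = const ⇒ T₂ = 2320 K, V₂ = 243 L.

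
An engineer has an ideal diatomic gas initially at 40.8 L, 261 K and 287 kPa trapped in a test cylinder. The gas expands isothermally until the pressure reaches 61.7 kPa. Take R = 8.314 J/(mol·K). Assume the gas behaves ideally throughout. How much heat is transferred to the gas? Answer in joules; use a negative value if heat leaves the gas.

n = P₁V₁/(RT₁) = 287×40.8/(8.314×261) = 5.40 mol.
Isothermal: T stays 261 K; PV = const ⇒ V₂ = 190 L, P₂ = 61.7 kPa.
ΔU = 0 (ideal gas, T constant).
W = nRT ln(V₂/V₁) = 5.40×8.314×261×ln(4.65) = 18000 J.
Q = ΔU + W = 18000 J.

18000 J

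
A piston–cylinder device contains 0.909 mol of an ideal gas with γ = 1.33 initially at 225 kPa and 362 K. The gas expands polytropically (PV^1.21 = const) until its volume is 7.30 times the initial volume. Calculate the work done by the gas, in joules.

4450 J

V₁ = nRT₁/P₁ = 0.909×8.314×362/225 = 12.2 L.
Polytropic n=1.21: T₂ = T₁(V₁/V₂)^(n−1) = 362×(0.137)^0.21 = 238 K; P₂ = P₁(V₁/V₂)^n = 20.3 kPa.
W = (P₁V₁−P₂V₂)/(n−1) = (225×12.2−20.3×88.8)/0.21 = 4450 J.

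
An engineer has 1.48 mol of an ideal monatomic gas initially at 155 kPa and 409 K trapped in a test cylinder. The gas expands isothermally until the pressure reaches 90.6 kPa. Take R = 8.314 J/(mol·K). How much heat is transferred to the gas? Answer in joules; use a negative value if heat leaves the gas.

V₁ = nRT₁/P₁ = 1.48×8.314×409/155 = 32.5 L.
Isothermal: T stays 409 K; PV = const ⇒ V₂ = 55.5 L, P₂ = 90.6 kPa.
ΔU = 0 (ideal gas, T constant).
W = nRT ln(V₂/V₁) = 1.48×8.314×409×ln(1.71) = 2700 J.
Q = ΔU + W = 2700 J.

2700 J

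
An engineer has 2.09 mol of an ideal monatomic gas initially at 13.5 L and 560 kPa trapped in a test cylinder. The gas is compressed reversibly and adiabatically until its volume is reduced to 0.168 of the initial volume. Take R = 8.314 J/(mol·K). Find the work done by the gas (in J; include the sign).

T₁ = P₁V₁/(nR) = 560×13.5/(2.09×8.314) = 435 K.
Adiabatic: TV^(γ−1) = const ⇒ T₂ = 435×(5.95)^0.667 = 1430 K; PV^γ = const ⇒ P₂ = 10900 kPa.
ΔU = nCvΔT = 2.09×12.5×(1430−435) = 25900 J.
Q = 0 for an adiabatic process, so W = −ΔU = -25900 J.

-25900 J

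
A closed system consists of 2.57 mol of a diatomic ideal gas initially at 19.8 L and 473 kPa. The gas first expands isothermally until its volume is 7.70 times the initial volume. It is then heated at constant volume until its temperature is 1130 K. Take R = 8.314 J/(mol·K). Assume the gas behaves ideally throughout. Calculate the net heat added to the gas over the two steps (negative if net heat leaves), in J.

T₁ = P₁V₁/(nR) = 473×19.8/(2.57×8.314) = 438 K.
Step 1 — Isothermal: T stays 438 K; PV = const ⇒ V₂ = 152 L, P₂ = 61.4 kPa.
ΔU = 0 (ideal gas, T constant).
W = nRT ln(V₂/V₁) = 2.57×8.314×438×ln(7.70) = 19100 J.
Q = ΔU + W = 19100 J.
State after step 1: P = 61.4 kPa, V = 152 L, T = 438 K.
Step 2 — Isochoric: V stays 152 L; P/T = const ⇒ T₂ = 1130 K, P₂ = 158 kPa.
W = 0 (no volume change).
ΔU = nCvΔT = 2.57×20.8×(1130−438) = 36900 J.
Q = ΔU = 36900 J.
Net over both steps: W = 19100 J, Q = 56100 J, ΔU = 36900 J.

56100 J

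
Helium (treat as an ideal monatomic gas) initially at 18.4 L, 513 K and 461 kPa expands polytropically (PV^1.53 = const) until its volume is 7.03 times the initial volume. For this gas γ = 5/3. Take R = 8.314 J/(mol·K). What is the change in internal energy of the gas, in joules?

n = P₁V₁/(RT₁) = 461×18.4/(8.314×513) = 1.99 mol.
Polytropic n=1.53: T₂ = T₁(V₁/V₂)^(n−1) = 513×(0.142)^0.53 = 182 K; P₂ = P₁(V₁/V₂)^n = 23.3 kPa.
For an ideal gas ΔU = nCvΔT with Cv = (3/2)R = 12.5 J/(mol·K).
ΔU = 1.99×12.5×(182−513) = -8200 J.

-8200 J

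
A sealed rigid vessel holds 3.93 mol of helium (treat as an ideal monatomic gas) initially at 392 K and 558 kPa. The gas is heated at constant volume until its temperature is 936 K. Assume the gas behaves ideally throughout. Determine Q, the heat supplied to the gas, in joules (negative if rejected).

26700 J

V₁ = nRT₁/P₁ = 3.93×8.314×392/558 = 23.0 L.
Isochoric: V stays 23.0 L; P/T = const ⇒ T₂ = 936 K, P₂ = 1330 kPa.
W = 0 (no volume change).
ΔU = nCvΔT = 3.93×12.5×(936−392) = 26700 J.
Q = ΔU = 26700 J.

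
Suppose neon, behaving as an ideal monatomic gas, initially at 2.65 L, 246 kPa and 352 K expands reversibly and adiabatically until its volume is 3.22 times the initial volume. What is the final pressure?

35.0 kPa

Adiabatic: TV^(γ−1) = const ⇒ T₂ = 352×(0.311)^0.667 = 161 K; PV^γ = const ⇒ P₂ = 35.0 kPa.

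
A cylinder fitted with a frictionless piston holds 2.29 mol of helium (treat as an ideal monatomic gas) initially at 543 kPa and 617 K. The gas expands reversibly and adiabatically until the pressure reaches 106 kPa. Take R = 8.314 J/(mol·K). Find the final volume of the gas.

V₁ = nRT₁/P₁ = 2.29×8.314×617/543 = 21.6 L.
Adiabatic: T₂/T₁ = (P₂/P₁)^((γ−1)/γ) ⇒ T₂ = 617×(0.195)^0.400 = 321 K; V₂ = 57.7 L.

57.7 L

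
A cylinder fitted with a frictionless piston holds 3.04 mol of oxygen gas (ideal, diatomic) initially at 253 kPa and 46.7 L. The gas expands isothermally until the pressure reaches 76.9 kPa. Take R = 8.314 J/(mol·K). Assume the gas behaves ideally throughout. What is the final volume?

T₁ = P₁V₁/(nR) = 253×46.7/(3.04×8.314) = 467 K.
Isothermal: T stays 467 K; PV = const ⇒ V₂ = 154 L, P₂ = 76.9 kPa.

154 L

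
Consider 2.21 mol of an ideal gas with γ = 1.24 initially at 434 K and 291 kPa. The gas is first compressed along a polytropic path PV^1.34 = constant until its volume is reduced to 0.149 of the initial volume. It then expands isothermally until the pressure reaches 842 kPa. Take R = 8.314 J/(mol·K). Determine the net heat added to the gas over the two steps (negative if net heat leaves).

V₁ = nRT₁/P₁ = 2.21×8.314×434/291 = 27.4 L.
Step 1 — Polytropic n=1.34: T₂ = T₁(V₁/V₂)^(n−1) = 434×(6.71)^0.34 = 829 K; P₂ = P₁(V₁/V₂)^n = 3730 kPa.
W = (P₁V₁−P₂V₂)/(n−1) = (291×27.4−3730×4.08)/0.34 = -21400 J.
ΔU = nCvΔT = 2.21×34.6×(829−434) = 30200 J.
Q = ΔU + W = 8900 J.
State after step 1: P = 3730 kPa, V = 4.08 L, T = 829 K.
Step 2 — Isothermal: T stays 829 K; PV = const ⇒ V₂ = 18.1 L, P₂ = 842 kPa.
ΔU = 0 (ideal gas, T constant).
W = nRT ln(V₂/V₁) = 2.21×8.314×829×ln(4.43) = 22700 J.
Q = ΔU + W = 22700 J.
Net over both steps: W = 1330 J, Q = 31600 J, ΔU = 30200 J.

31600 J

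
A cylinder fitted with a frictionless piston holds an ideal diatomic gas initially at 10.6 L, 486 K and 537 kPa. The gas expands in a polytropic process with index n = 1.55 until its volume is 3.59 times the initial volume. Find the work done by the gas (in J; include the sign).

5230 J

n = P₁V₁/(RT₁) = 537×10.6/(8.314×486) = 1.41 mol.
Polytropic n=1.55: T₂ = T₁(V₁/V₂)^(n−1) = 486×(0.279)^0.55 = 241 K; P₂ = P₁(V₁/V₂)^n = 74.1 kPa.
W = (P₁V₁−P₂V₂)/(n−1) = (537×10.6−74.1×38.1)/0.55 = 5230 J.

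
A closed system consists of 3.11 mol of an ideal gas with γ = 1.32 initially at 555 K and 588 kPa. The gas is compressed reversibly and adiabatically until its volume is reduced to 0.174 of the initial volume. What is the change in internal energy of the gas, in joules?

33600 J

V₁ = nRT₁/P₁ = 3.11×8.314×555/588 = 24.4 L.
Adiabatic: TV^(γ−1) = const ⇒ T₂ = 555×(5.75)^0.320 = 971 K; PV^γ = const ⇒ P₂ = 5910 kPa.
For an ideal gas ΔU = nCvΔT with Cv = R/(γ−1) = 26.0 J/(mol·K).
ΔU = 3.11×26.0×(971−555) = 33600 J.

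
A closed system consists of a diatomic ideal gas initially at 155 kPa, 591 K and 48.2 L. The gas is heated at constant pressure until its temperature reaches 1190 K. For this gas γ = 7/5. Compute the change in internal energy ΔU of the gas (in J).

18900 J

n = P₁V₁/(RT₁) = 155×48.2/(8.314×591) = 1.52 mol.
Isobaric: P stays 155 kPa; V/T = const ⇒ T₂ = 1190 K, V₂ = 97.1 L.
For an ideal gas ΔU = nCvΔT with Cv = (5/2)R = 20.8 J/(mol·K).
ΔU = 1.52×20.8×(1190−591) = 18900 J.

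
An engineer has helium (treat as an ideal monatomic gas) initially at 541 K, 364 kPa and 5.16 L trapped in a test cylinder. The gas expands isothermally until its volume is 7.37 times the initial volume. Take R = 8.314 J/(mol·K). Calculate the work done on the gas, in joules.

n = P₁V₁/(RT₁) = 364×5.16/(8.314×541) = 0.418 mol.
Isothermal: T stays 541 K; PV = const ⇒ V₂ = 38.0 L, P₂ = 49.4 kPa.
W = nRT ln(V₂/V₁) = 0.418×8.314×541×ln(7.37) = 3750 J.
Work done on the gas = −W_by = -3750 J.

-3750 J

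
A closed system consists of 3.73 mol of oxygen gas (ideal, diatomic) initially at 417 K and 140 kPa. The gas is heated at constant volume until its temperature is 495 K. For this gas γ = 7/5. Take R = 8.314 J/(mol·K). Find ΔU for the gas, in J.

6050 J

V₁ = nRT₁/P₁ = 3.73×8.314×417/140 = 92.4 L.
Isochoric: V stays 92.4 L; P/T = const ⇒ T₂ = 495 K, P₂ = 166 kPa.
For an ideal gas ΔU = nCvΔT with Cv = (5/2)R = 20.8 J/(mol·K).
ΔU = 3.73×20.8×(495−417) = 6050 J.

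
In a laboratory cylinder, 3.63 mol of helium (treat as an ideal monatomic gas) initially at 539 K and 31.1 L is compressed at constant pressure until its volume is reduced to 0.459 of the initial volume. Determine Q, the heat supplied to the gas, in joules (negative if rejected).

P₁ = nRT₁/V₁ = 3.63×8.314×539/31.1 = 523 kPa.
Isobaric: P stays 523 kPa; V/T = const ⇒ T₂ = 247 K, V₂ = 14.3 L.
W = PΔV = 523×(14.3−31.1) kPa·L = -8800 J.
ΔU = nCvΔT = 3.63×12.5×(247−539) = -13200 J.
Q = ΔU + W = nCpΔT = -22000 J.

-22000 J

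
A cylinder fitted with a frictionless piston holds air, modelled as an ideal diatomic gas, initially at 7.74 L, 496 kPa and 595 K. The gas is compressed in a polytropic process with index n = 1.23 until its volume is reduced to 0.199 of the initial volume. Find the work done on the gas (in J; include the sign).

7510 J

n = P₁V₁/(RT₁) = 496×7.74/(8.314×595) = 0.776 mol.
Polytropic n=1.23: T₂ = T₁(V₁/V₂)^(n−1) = 595×(5.03)^0.23 = 863 K; P₂ = P₁(V₁/V₂)^n = 3610 kPa.
W = (P₁V₁−P₂V₂)/(n−1) = (496×7.74−3610×1.54)/0.23 = -7510 J.
Work done on the gas = −W_by = 7510 J.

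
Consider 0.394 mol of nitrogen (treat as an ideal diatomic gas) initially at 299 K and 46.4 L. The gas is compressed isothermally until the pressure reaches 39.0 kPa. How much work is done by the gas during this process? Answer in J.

P₁ = nRT₁/V₁ = 0.394×8.314×299/46.4 = 21.1 kPa.
Isothermal: T stays 299 K; PV = const ⇒ V₂ = 25.1 L, P₂ = 39.0 kPa.
W = nRT ln(V₂/V₁) = 0.394×8.314×299×ln(0.541) = -601 J.

-601 J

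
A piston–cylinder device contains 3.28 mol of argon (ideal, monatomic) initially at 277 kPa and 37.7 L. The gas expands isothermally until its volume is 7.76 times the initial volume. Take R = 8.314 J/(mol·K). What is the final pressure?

T₁ = P₁V₁/(nR) = 277×37.7/(3.28×8.314) = 383 K.
Isothermal: T stays 383 K; PV = const ⇒ V₂ = 293 L, P₂ = 35.7 kPa.

35.7 kPa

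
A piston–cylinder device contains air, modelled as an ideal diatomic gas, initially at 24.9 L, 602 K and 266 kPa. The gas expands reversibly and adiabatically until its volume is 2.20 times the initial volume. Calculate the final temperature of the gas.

Adiabatic: TV^(γ−1) = const ⇒ T₂ = 602×(0.455)^0.400 = 439 K; PV^γ = const ⇒ P₂ = 88.2 kPa.

439 K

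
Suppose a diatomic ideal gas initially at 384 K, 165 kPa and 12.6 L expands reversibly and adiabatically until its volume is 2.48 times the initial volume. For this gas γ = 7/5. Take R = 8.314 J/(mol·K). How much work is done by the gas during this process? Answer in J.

n = P₁V₁/(RT₁) = 165×12.6/(8.314×384) = 0.651 mol.
Adiabatic: TV^(γ−1) = const ⇒ T₂ = 384×(0.403)^0.400 = 267 K; PV^γ = const ⇒ P₂ = 46.3 kPa.
ΔU = nCvΔT = 0.651×20.8×(267−384) = -1580 J.
Q = 0 for an adiabatic process, so W = −ΔU = 1580 J.

1580 J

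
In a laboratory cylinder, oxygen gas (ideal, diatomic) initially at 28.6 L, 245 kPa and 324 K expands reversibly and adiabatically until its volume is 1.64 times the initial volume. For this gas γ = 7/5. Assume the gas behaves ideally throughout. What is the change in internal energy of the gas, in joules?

n = P₁V₁/(RT₁) = 245×28.6/(8.314×324) = 2.60 mol.
Adiabatic: TV^(γ−1) = const ⇒ T₂ = 324×(0.610)^0.400 = 266 K; PV^γ = const ⇒ P₂ = 123 kPa.
For an ideal gas ΔU = nCvΔT with Cv = (5/2)R = 20.8 J/(mol·K).
ΔU = 2.60×20.8×(266−324) = -3140 J.

-3140 J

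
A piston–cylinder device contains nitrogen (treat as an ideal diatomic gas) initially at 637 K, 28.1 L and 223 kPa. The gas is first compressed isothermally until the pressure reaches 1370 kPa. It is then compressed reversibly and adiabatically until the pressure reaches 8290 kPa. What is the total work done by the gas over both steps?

n = P₁V₁/(RT₁) = 223×28.1/(8.314×637) = 1.18 mol.
Step 1 — Isothermal: T stays 637 K; PV = const ⇒ V₂ = 4.57 L, P₂ = 1370 kPa.
ΔU = 0 (ideal gas, T constant).
W = nRT ln(V₂/V₁) = 1.18×8.314×637×ln(0.163) = -11400 J.
Q = ΔU + W = -11400 J.
State after step 1: P = 1370 kPa, V = 4.57 L, T = 637 K.
Step 2 — Adiabatic: T₂/T₁ = (P₂/P₁)^((γ−1)/γ) ⇒ T₂ = 637×(6.05)^0.286 = 1070 K; V₂ = 1.26 L.
ΔU = nCvΔT = 1.18×20.8×(1070−637) = 10500 J.
Q = 0 for an adiabatic process, so W = −ΔU = -10500 J.
Net over both steps: W = -21900 J, Q = -11400 J, ΔU = 10500 J.

-21900 J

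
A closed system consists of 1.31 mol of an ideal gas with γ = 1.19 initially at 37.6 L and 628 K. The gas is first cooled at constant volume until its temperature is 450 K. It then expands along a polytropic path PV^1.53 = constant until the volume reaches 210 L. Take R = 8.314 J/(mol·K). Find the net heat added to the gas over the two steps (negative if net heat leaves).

-20100 J

P₁ = nRT₁/V₁ = 1.31×8.314×628/37.6 = 182 kPa.
Step 1 — Isochoric: V stays 37.6 L; P/T = const ⇒ T₂ = 450 K, P₂ = 130 kPa.
W = 0 (no volume change).
ΔU = nCvΔT = 1.31×43.8×(450−628) = -10200 J.
Q = ΔU = -10200 J.
State after step 1: P = 130 kPa, V = 37.6 L, T = 450 K.
Step 2 — Polytropic n=1.53: T₂ = T₁(V₁/V₂)^(n−1) = 450×(0.179)^0.53 = 181 K; P₂ = P₁(V₁/V₂)^n = 9.38 kPa.
W = (P₁V₁−P₂V₂)/(n−1) = (130×37.6−9.38×210)/0.53 = 5530 J.
ΔU = nCvΔT = 1.31×43.8×(181−450) = -15400 J.
Q = ΔU + W = -9900 J.
Net over both steps: W = 5530 J, Q = -20100 J, ΔU = -25600 J.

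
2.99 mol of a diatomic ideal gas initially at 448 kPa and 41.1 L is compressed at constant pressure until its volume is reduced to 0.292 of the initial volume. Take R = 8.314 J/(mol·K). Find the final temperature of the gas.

T₁ = P₁V₁/(nR) = 448×41.1/(2.99×8.314) = 741 K.
Isobaric: P stays 448 kPa; V/T = const ⇒ T₂ = 216 K, V₂ = 12.0 L.

216 K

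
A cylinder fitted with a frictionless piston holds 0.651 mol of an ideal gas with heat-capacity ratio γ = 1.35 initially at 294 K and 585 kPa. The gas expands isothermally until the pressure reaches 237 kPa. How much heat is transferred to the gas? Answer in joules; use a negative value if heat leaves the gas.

1440 J

V₁ = nRT₁/P₁ = 0.651×8.314×294/585 = 2.72 L.
Isothermal: T stays 294 K; PV = const ⇒ V₂ = 6.71 L, P₂ = 237 kPa.
ΔU = 0 (ideal gas, T constant).
W = nRT ln(V₂/V₁) = 0.651×8.314×294×ln(2.47) = 1440 J.
Q = ΔU + W = 1440 J.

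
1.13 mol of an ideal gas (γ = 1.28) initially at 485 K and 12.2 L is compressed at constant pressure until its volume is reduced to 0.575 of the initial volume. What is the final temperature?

279 K

P₁ = nRT₁/V₁ = 1.13×8.314×485/12.2 = 373 kPa.
Isobaric: P stays 373 kPa; V/T = const ⇒ T₂ = 279 K, V₂ = 7.01 L.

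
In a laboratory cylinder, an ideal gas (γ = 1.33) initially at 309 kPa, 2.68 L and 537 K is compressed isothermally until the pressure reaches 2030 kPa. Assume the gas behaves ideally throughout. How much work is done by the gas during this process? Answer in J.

n = P₁V₁/(RT₁) = 309×2.68/(8.314×537) = 0.185 mol.
Isothermal: T stays 537 K; PV = const ⇒ V₂ = 0.408 L, P₂ = 2030 kPa.
W = nRT ln(V₂/V₁) = 0.185×8.314×537×ln(0.152) = -1560 J.

-1560 J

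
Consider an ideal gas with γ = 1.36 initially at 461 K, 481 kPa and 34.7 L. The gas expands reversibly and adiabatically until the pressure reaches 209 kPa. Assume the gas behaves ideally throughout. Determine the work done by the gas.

n = P₁V₁/(RT₁) = 481×34.7/(8.314×461) = 4.35 mol.
Adiabatic: T₂/T₁ = (P₂/P₁)^((γ−1)/γ) ⇒ T₂ = 461×(0.435)^0.265 = 370 K; V₂ = 64.0 L.
ΔU = nCvΔT = 4.35×23.1×(370−461) = -9180 J.
Q = 0 for an adiabatic process, so W = −ΔU = 9180 J.

9180 J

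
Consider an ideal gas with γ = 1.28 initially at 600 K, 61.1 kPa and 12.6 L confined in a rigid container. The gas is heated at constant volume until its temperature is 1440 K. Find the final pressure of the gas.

147 kPa

Isochoric: V stays 12.6 L; P/T = const ⇒ T₂ = 1440 K, P₂ = 147 kPa.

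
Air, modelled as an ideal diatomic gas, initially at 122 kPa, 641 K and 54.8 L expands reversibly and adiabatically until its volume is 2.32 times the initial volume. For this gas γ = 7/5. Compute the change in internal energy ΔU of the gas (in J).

-4780 J

n = P₁V₁/(RT₁) = 122×54.8/(8.314×641) = 1.25 mol.
Adiabatic: TV^(γ−1) = const ⇒ T₂ = 641×(0.431)^0.400 = 458 K; PV^γ = const ⇒ P₂ = 37.6 kPa.
For an ideal gas ΔU = nCvΔT with Cv = (5/2)R = 20.8 J/(mol·K).
ΔU = 1.25×20.8×(458−641) = -4780 J.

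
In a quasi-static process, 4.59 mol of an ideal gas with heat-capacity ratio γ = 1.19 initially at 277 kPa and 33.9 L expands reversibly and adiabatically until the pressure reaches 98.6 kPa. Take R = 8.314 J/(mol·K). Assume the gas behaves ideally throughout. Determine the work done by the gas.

7510 J

T₁ = P₁V₁/(nR) = 277×33.9/(4.59×8.314) = 246 K.
Adiabatic: T₂/T₁ = (P₂/P₁)^((γ−1)/γ) ⇒ T₂ = 246×(0.356)^0.160 = 209 K; V₂ = 80.8 L.
ΔU = nCvΔT = 4.59×43.8×(209−246) = -7510 J.
Q = 0 for an adiabatic process, so W = −ΔU = 7510 J.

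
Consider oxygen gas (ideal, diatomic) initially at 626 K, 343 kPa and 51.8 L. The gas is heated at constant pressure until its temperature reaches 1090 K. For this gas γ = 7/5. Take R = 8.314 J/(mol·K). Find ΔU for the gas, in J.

32900 J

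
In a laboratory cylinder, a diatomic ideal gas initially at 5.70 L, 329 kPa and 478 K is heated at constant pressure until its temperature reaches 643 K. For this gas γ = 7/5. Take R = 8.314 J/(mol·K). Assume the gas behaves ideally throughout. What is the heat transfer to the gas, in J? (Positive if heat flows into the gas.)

n = P₁V₁/(RT₁) = 329×5.70/(8.314×478) = 0.472 mol.
Isobaric: P stays 329 kPa; V/T = const ⇒ T₂ = 643 K, V₂ = 7.67 L.
W = PΔV = 329×(7.67−5.70) kPa·L = 647 J.
ΔU = nCvΔT = 0.472×20.8×(643−478) = 1620 J.
Q = ΔU + W = nCpΔT = 2270 J.

2270 J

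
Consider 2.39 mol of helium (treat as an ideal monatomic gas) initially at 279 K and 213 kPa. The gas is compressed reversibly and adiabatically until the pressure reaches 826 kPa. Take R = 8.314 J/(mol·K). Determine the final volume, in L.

11.5 L

V₁ = nRT₁/P₁ = 2.39×8.314×279/213 = 26.0 L.
Adiabatic: T₂/T₁ = (P₂/P₁)^((γ−1)/γ) ⇒ T₂ = 279×(3.88)^0.400 = 480 K; V₂ = 11.5 L.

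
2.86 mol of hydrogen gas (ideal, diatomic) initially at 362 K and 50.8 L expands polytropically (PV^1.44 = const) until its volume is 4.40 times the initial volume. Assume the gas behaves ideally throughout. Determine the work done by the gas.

9370 J

P₁ = nRT₁/V₁ = 2.86×8.314×362/50.8 = 169 kPa.
Polytropic n=1.44: T₂ = T₁(V₁/V₂)^(n−1) = 362×(0.227)^0.44 = 189 K; P₂ = P₁(V₁/V₂)^n = 20.1 kPa.
W = (P₁V₁−P₂V₂)/(n−1) = (169×50.8−20.1×224)/0.44 = 9370 J.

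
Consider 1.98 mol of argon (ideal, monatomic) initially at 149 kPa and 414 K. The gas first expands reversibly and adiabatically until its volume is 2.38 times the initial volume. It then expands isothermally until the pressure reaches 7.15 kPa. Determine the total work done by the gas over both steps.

10600 J

V₁ = nRT₁/P₁ = 1.98×8.314×414/149 = 45.7 L.
Step 1 — Adiabatic: TV^(γ−1) = const ⇒ T₂ = 414×(0.420)^0.667 = 232 K; PV^γ = const ⇒ P₂ = 35.1 kPa.
ΔU = nCvΔT = 1.98×12.5×(232−414) = -4490 J.
Q = 0 for an adiabatic process, so W = −ΔU = 4490 J.
State after step 1: P = 35.1 kPa, V = 109 L, T = 232 K.
Step 2 — Isothermal: T stays 232 K; PV = const ⇒ V₂ = 535 L, P₂ = 7.15 kPa.
ΔU = 0 (ideal gas, T constant).
W = nRT ln(V₂/V₁) = 1.98×8.314×232×ln(4.91) = 6090 J.
Q = ΔU + W = 6090 J.
Net over both steps: W = 10600 J, Q = 6090 J, ΔU = -4490 J.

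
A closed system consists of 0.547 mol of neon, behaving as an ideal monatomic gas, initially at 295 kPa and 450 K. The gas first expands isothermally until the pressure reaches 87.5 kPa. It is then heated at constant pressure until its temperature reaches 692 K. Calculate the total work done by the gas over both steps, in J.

V₁ = nRT₁/P₁ = 0.547×8.314×450/295 = 6.94 L.
Step 1 — Isothermal: T stays 450 K; PV = const ⇒ V₂ = 23.4 L, P₂ = 87.5 kPa.
ΔU = 0 (ideal gas, T constant).
W = nRT ln(V₂/V₁) = 0.547×8.314×450×ln(3.37) = 2490 J.
Q = ΔU + W = 2490 J.
State after step 1: P = 87.5 kPa, V = 23.4 L, T = 450 K.
Step 2 — Isobaric: P stays 87.5 kPa; V/T = const ⇒ T₂ = 692 K, V₂ = 36.0 L.
W = PΔV = 87.5×(36.0−23.4) kPa·L = 1100 J.
ΔU = nCvΔT = 0.547×12.5×(692−450) = 1650 J.
Q = ΔU + W = nCpΔT = 2750 J.
Net over both steps: W = 3590 J, Q = 5240 J, ΔU = 1650 J.

3590 J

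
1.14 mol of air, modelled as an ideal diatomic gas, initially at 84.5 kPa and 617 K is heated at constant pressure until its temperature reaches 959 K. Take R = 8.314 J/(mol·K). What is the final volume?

108 L

V₁ = nRT₁/P₁ = 1.14×8.314×617/84.5 = 69.2 L.
Isobaric: P stays 84.5 kPa; V/T = const ⇒ T₂ = 959 K, V₂ = 108 L.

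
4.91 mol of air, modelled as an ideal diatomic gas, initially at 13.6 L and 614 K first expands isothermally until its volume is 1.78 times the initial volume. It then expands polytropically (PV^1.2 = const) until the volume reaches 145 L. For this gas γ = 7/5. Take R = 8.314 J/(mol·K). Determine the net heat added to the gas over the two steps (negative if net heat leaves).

33300 J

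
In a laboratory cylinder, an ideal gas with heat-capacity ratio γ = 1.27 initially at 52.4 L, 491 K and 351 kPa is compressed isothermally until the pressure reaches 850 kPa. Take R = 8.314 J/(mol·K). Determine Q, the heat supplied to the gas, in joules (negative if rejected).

n = P₁V₁/(RT₁) = 351×52.4/(8.314×491) = 4.51 mol.
Isothermal: T stays 491 K; PV = const ⇒ V₂ = 21.6 L, P₂ = 850 kPa.
ΔU = 0 (ideal gas, T constant).
W = nRT ln(V₂/V₁) = 4.51×8.314×491×ln(0.413) = -16300 J.
Q = ΔU + W = -16300 J.

-16300 J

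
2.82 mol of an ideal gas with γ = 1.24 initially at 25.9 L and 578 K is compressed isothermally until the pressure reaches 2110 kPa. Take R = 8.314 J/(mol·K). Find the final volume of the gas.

P₁ = nRT₁/V₁ = 2.82×8.314×578/25.9 = 523 kPa.
Isothermal: T stays 578 K; PV = const ⇒ V₂ = 6.42 L, P₂ = 2110 kPa.

6.42 L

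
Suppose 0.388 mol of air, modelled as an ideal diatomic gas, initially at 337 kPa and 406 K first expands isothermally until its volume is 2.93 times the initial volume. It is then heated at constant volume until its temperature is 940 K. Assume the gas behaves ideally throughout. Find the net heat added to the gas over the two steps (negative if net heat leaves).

V₁ = nRT₁/P₁ = 0.388×8.314×406/337 = 3.89 L.
Step 1 — Isothermal: T stays 406 K; PV = const ⇒ V₂ = 11.4 L, P₂ = 115 kPa.
ΔU = 0 (ideal gas, T constant).
W = nRT ln(V₂/V₁) = 0.388×8.314×406×ln(2.93) = 1410 J.
Q = ΔU + W = 1410 J.
State after step 1: P = 115 kPa, V = 11.4 L, T = 406 K.
Step 2 — Isochoric: V stays 11.4 L; P/T = const ⇒ T₂ = 940 K, P₂ = 266 kPa.
W = 0 (no volume change).
ΔU = nCvΔT = 0.388×20.8×(940−406) = 4310 J.
Q = ΔU = 4310 J.
Net over both steps: W = 1410 J, Q = 5710 J, ΔU = 4310 J.

5710 J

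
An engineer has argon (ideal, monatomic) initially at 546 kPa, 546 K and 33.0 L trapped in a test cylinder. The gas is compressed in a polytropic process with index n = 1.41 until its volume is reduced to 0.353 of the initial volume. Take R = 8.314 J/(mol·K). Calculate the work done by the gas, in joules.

-23400 J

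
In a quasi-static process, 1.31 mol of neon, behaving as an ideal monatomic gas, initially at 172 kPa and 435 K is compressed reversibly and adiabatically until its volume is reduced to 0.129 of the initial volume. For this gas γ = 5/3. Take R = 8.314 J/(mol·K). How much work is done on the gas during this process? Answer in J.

20700 J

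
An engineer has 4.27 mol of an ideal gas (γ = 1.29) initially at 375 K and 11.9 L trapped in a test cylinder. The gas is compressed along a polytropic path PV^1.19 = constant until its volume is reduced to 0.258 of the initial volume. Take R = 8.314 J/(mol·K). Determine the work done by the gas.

P₁ = nRT₁/V₁ = 4.27×8.314×375/11.9 = 1120 kPa.
Polytropic n=1.19: T₂ = T₁(V₁/V₂)^(n−1) = 375×(3.88)^0.19 = 485 K; P₂ = P₁(V₁/V₂)^n = 5610 kPa.
W = (P₁V₁−P₂V₂)/(n−1) = (1120×11.9−5610×3.07)/0.19 = -20600 J.

-20600 J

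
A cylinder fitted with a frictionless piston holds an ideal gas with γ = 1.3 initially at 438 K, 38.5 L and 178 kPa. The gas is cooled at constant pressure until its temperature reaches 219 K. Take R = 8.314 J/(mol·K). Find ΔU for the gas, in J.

n = P₁V₁/(RT₁) = 178×38.5/(8.314×438) = 1.88 mol.
Isobaric: P stays 178 kPa; V/T = const ⇒ T₂ = 219 K, V₂ = 19.2 L.
For an ideal gas ΔU = nCvΔT with Cv = R/(γ−1) = 27.7 J/(mol·K).
ΔU = 1.88×27.7×(219−438) = -11400 J.

-11400 J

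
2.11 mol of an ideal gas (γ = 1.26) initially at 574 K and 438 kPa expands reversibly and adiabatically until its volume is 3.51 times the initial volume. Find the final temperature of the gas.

414 K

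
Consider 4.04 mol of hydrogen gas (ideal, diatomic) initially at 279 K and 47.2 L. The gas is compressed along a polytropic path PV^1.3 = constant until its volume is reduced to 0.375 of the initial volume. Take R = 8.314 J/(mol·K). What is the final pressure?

711 kPa

P₁ = nRT₁/V₁ = 4.04×8.314×279/47.2 = 199 kPa.
Polytropic n=1.3: T₂ = T₁(V₁/V₂)^(n−1) = 279×(2.67)^0.30 = 374 K; P₂ = P₁(V₁/V₂)^n = 711 kPa.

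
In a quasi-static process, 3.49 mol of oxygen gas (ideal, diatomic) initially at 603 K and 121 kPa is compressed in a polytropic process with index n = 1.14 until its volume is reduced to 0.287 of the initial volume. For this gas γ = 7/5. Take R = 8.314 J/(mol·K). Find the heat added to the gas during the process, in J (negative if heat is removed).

V₁ = nRT₁/P₁ = 3.49×8.314×603/121 = 145 L.
Polytropic n=1.14: T₂ = T₁(V₁/V₂)^(n−1) = 603×(3.48)^0.14 = 718 K; P₂ = P₁(V₁/V₂)^n = 502 kPa.
W = (P₁V₁−P₂V₂)/(n−1) = (121×145−502×41.5)/0.14 = -23900 J.
ΔU = nCvΔT = 3.49×20.8×(718−603) = 8350 J.
Q = ΔU + W = -15500 J.

-15500 J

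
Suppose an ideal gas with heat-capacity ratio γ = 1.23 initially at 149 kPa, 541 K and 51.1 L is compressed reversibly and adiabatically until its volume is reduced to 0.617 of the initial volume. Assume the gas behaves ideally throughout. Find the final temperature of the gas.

605 K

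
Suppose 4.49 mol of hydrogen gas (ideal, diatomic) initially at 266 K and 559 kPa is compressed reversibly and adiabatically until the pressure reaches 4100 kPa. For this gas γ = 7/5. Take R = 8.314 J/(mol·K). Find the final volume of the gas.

V₁ = nRT₁/P₁ = 4.49×8.314×266/559 = 17.8 L.
Adiabatic: T₂/T₁ = (P₂/P₁)^((γ−1)/γ) ⇒ T₂ = 266×(7.33)^0.286 = 470 K; V₂ = 4.28 L.

4.28 L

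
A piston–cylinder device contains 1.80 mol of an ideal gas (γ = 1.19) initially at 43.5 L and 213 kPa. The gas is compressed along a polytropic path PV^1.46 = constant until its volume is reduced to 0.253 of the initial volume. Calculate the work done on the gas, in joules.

T₁ = P₁V₁/(nR) = 213×43.5/(1.80×8.314) = 619 K.
Polytropic n=1.46: T₂ = T₁(V₁/V₂)^(n−1) = 619×(3.95)^0.46 = 1170 K; P₂ = P₁(V₁/V₂)^n = 1580 kPa.
W = (P₁V₁−P₂V₂)/(n−1) = (213×43.5−1580×11.0)/0.46 = -17800 J.
Work done on the gas = −W_by = 17800 J.

17800 J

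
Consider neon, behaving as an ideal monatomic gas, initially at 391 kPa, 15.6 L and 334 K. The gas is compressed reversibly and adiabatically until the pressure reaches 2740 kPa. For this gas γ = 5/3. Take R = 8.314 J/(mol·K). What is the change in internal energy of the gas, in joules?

10800 J

n = P₁V₁/(RT₁) = 391×15.6/(8.314×334) = 2.20 mol.
Adiabatic: T₂/T₁ = (P₂/P₁)^((γ−1)/γ) ⇒ T₂ = 334×(7.01)^0.400 = 728 K; V₂ = 4.85 L.
For an ideal gas ΔU = nCvΔT with Cv = (3/2)R = 12.5 J/(mol·K).
ΔU = 2.20×12.5×(728−334) = 10800 J.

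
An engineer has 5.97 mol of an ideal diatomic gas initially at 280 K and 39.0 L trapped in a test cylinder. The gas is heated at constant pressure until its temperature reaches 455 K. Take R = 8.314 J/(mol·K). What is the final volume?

63.4 L

P₁ = nRT₁/V₁ = 5.97×8.314×280/39.0 = 356 kPa.
Isobaric: P stays 356 kPa; V/T = const ⇒ T₂ = 455 K, V₂ = 63.4 L.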